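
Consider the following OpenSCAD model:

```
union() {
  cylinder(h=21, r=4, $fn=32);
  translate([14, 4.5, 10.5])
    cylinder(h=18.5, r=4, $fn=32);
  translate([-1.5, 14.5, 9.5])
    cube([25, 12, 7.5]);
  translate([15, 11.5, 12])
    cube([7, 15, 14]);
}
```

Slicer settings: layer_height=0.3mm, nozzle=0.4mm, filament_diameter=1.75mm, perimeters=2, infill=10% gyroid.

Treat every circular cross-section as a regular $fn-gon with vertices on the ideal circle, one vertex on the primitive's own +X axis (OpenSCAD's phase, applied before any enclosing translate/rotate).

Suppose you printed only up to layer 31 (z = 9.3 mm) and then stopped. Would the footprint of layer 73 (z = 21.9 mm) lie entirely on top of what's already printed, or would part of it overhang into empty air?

Compare the two slices. At z = 9.3: the r=4 cylinder gives a regular 32-gon of circumradius 4 (constant along its height) (area = (32/2)·4.000²·sin(360°/32) = 49.94 mm²); the cylinder at (14, 4.5) does not reach this height (z outside [10.5, 29]); the cube at (-1.5, 14.5) does not reach this height (z outside [9.5, 17]); the cube at (15, 11.5) is absent (z outside [12, 26]); Merging all regions: only the r=4 cylinder is present, so the union is just that shape — area = 49.94 mm². At z = 21.9: the cylinder does not reach this height (z outside [0, 21]); the r=4 cylinder at (14, 4.5) contributes a regular 32-gon of circumradius 4 (area = (32/2)·4.000²·sin(360°/32) = 49.94 mm²); the cube at (-1.5, 14.5) does not reach this height (z outside [9.5, 17]); the 7×15 cube at (15, 11.5) contributes its full rectangle (area 105.00 mm²); Merging all regions: the 2 present regions are separate (no shared area or edge), so areas and boundary lengths simply add and each stays a separate island — area = 154.94 mm². Checking containment: at z = 21.9 the cross-section extends beyond the z = 9.3 cross-section by about 154.94 mm².

part overhangs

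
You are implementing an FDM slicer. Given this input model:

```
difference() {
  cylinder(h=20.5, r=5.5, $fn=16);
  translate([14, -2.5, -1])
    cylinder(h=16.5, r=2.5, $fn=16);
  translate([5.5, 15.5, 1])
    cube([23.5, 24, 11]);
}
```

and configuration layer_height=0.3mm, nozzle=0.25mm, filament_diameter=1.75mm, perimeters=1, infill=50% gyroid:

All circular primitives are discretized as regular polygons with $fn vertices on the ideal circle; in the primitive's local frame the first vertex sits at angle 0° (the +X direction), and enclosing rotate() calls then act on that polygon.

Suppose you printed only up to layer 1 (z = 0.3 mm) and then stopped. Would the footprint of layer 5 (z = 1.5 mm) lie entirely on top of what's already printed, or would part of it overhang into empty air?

Compare the two slices. At z = 0.3: the r=5.5 cylinder contributes a regular 16-gon of circumradius 5.5 (area = (16/2)·5.500²·sin(360°/16) = 92.61 mm²); the cylinder at (14, -2.5): section is a regular 16-gon, circumradius r=2.5 (area = (16/2)·2.500²·sin(360°/16) = 19.13 mm²); the cube at (5.5, 15.5) is absent (z outside [1, 12]); After the difference (first − rest): starting from the r=5.5 cylinder (92.61 mm²), the r=2.5 cylinder at (14, -2.5) misses the remaining region (no effect) — area = 92.61 mm². At z = 1.5: the r=5.5 cylinder contributes a regular 16-gon of circumradius 5.5 (area = (16/2)·5.500²·sin(360°/16) = 92.61 mm²); the r=2.5 cylinder at (14, -2.5) contributes a regular 16-gon of circumradius 2.5 (area = (16/2)·2.500²·sin(360°/16) = 19.13 mm²); the 23.5×24 cube at (5.5, 15.5) contributes its full rectangle (area 564.00 mm²); Subtracting the remaining from the first: starting from the r=5.5 cylinder (92.61 mm²), the r=2.5 cylinder at (14, -2.5) misses the remaining region (no effect); the 23.5×24 cube at (5.5, 15.5) misses the remaining region (no effect) — area = 92.61 mm². Checking containment: the cross-section at z = 1.5 is a subset of the cross-section at z = 0.3.

entirely on top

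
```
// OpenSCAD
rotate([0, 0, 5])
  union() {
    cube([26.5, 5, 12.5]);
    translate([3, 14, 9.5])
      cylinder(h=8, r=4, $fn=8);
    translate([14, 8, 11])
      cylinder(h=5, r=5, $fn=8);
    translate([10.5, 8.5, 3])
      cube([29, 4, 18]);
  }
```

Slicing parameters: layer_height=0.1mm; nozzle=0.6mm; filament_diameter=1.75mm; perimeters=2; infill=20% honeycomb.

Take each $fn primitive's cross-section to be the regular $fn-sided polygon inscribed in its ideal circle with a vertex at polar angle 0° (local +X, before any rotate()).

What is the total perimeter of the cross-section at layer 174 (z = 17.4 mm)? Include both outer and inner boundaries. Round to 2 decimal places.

90.49 mm

At z = 17.4 mm: the cube is absent (z outside [0, 12.5]); the r=4 cylinder at (3, 14) gives a regular 8-gon of circumradius 4 (constant along its height) (perimeter = 2·8·4.000·sin(180°/8) = 24.49 mm); the cylinder at (14, 8) is absent (z outside [11, 16]); the 29×4 cube at (10.5, 8.5) contributes its full rectangle (perimeter 66.00 mm); Combining (union): the 2 present regions are separate (no shared area or edge), so areas and boundary lengths simply add and each stays a separate island — boundary = 90.49 mm; (whole slice rotated 5° about Z — lengths, areas and connectivity unchanged). Overall, the cross-section has 2 separate islands. Total boundary length (outer) = 90.49 mm.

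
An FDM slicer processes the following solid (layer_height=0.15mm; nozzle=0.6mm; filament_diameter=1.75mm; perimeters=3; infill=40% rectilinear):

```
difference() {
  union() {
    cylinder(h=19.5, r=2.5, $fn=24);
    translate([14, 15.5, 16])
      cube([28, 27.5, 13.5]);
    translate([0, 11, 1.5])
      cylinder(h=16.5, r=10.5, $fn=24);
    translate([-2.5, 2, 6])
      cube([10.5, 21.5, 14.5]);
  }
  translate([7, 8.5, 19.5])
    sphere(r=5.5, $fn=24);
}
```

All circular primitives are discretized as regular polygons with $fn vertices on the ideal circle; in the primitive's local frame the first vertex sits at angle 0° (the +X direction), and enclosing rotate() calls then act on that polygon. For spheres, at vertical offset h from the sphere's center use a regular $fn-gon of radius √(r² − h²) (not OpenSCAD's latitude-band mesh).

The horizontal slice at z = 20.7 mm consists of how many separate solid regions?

1

At z = 20.7 mm: the cylinder is not intersected at this z (z outside [0, 19.5]); the cube at (14, 15.5) (footprint 28×27.5) is included at this height; the cylinder at (0, 11) is absent (z outside [1.5, 18]); the cube at (-2.5, 2) is absent (z outside [6, 20.5]); Taking the union: only the 28×27.5 cube at (14, 15.5) is present, so the union is just that shape — 1 connected region; the r=5.5 sphere at (7, 8.5) slices to a regular 24-gon of circumradius 5.367 (√(r²−h²) with h=1.2 from center); Taking the first minus the rest: starting from the result so far, the r=5.5 sphere at (7, 8.5) misses the remaining region (no effect) — 1 connected region. The result has 1 disconnected region.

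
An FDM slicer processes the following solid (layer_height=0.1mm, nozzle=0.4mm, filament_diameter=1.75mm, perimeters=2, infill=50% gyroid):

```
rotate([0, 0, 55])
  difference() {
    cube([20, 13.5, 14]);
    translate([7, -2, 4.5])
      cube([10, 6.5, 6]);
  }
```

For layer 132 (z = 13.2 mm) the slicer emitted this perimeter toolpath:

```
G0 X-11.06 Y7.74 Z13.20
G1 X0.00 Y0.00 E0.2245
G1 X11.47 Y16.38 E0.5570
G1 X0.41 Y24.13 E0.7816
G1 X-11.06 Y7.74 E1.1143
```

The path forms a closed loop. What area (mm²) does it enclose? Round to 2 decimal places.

Apply the shoelace formula to the sequence of (X, Y) vertices; enclosed area = 270.05 mm².

270.05 mm²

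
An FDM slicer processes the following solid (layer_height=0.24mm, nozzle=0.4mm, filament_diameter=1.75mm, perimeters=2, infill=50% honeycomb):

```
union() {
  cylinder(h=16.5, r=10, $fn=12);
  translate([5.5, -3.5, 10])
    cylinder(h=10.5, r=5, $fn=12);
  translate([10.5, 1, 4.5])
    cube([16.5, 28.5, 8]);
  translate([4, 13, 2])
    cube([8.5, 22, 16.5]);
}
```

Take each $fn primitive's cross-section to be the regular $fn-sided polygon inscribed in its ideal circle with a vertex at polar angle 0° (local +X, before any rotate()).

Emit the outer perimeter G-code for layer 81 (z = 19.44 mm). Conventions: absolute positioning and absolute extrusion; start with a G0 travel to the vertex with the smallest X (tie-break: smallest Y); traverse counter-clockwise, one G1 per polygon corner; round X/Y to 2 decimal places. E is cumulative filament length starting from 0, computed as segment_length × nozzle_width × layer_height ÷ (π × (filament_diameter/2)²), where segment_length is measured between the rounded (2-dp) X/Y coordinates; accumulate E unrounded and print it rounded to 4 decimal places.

At z = 19.44 mm: the cylinder is not intersected at this z (z outside [0, 16.5]); the r=5 cylinder at (5.5, -3.5) gives a regular 12-gon of circumradius 5 (constant along its height); the cube at (10.5, 1) is not intersected at this z (z outside [4.5, 12.5]); the cube at (4, 13) is absent (z outside [2, 18.5]); Combining (union): only the r=5 cylinder at (5.5, -3.5) is present, so the union is just that shape — 1 connected region. The outline is a single polygon with 12 vertices. Extrusion per mm of travel: 0.4 × 0.24 / (π × 0.875²) = 0.039912. Accumulating E over each segment gives final E = 1.2396.

G0 X0.50 Y-3.50 Z19.44
G1 X1.17 Y-6.00 E0.1033
G1 X3.00 Y-7.83 E0.2066
G1 X5.50 Y-8.50 E0.3099
G1 X8.00 Y-7.83 E0.4132
G1 X9.83 Y-6.00 E0.5165
G1 X10.50 Y-3.50 E0.6198
G1 X9.83 Y-1.00 E0.7231
G1 X8.00 Y0.83 E0.8264
G1 X5.50 Y1.50 E0.9297
G1 X3.00 Y0.83 E1.0330
G1 X1.17 Y-1.00 E1.1363
G1 X0.50 Y-3.50 E1.2396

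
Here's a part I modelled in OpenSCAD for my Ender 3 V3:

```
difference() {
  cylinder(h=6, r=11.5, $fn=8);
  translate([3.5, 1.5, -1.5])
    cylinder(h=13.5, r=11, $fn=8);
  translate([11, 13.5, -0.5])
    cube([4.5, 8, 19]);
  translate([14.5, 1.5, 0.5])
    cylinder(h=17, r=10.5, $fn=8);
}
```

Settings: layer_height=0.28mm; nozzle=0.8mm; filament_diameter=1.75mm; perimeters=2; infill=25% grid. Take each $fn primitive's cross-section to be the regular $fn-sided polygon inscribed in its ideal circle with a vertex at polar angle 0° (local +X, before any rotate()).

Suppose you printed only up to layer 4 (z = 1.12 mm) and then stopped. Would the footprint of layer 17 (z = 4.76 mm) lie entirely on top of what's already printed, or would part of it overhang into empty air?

Compare the two slices. At z = 1.12: the r=11.5 cylinder gives a regular 8-gon of circumradius 11.5 (constant along its height) (area = (8/2)·11.500²·sin(360°/8) = 374.06 mm²); the cylinder at (3.5, 1.5): section is a regular 8-gon, circumradius r=11 (area = (8/2)·11.000²·sin(360°/8) = 342.24 mm²); the 4.5×8 cube at (11, 13.5) contributes its full rectangle (area 36.00 mm²); the r=10.5 cylinder at (14.5, 1.5) contributes a regular 8-gon of circumradius 10.5 (area = (8/2)·10.500²·sin(360°/8) = 311.83 mm²); Taking the first minus the rest: starting from the r=11.5 cylinder (374.06 mm²), the r=11 cylinder at (3.5, 1.5) partially overlaps it — only the 276.48 mm² overlap (of its 342.24 mm²) is removed, clipping the outline; the 4.5×8 cube at (11, 13.5) misses the remaining region (no effect); the r=10.5 cylinder at (14.5, 1.5) misses the remaining region (no effect) — area = 97.58 mm². At z = 4.76: the cylinder: section is a regular 8-gon, circumradius r=11.5 (area = (8/2)·11.500²·sin(360°/8) = 374.06 mm²); the r=11 cylinder at (3.5, 1.5) contributes a regular 8-gon of circumradius 11 (area = (8/2)·11.000²·sin(360°/8) = 342.24 mm²); the cube at (11, 13.5) is present — its section is the full 4.5×8 rectangle (area 36.00 mm²); the r=10.5 cylinder at (14.5, 1.5) contributes a regular 8-gon of circumradius 10.5 (area = (8/2)·10.500²·sin(360°/8) = 311.83 mm²); Taking the first minus the rest: starting from the r=11.5 cylinder (374.06 mm²), the r=11 cylinder at (3.5, 1.5) partially overlaps it — only the 276.48 mm² overlap (of its 342.24 mm²) is removed, clipping the outline; the 4.5×8 cube at (11, 13.5) misses the remaining region (no effect); the r=10.5 cylinder at (14.5, 1.5) misses the remaining region (no effect) — area = 97.58 mm². Checking containment: the cross-section at z = 4.76 is a subset of the cross-section at z = 1.12.

entirely on top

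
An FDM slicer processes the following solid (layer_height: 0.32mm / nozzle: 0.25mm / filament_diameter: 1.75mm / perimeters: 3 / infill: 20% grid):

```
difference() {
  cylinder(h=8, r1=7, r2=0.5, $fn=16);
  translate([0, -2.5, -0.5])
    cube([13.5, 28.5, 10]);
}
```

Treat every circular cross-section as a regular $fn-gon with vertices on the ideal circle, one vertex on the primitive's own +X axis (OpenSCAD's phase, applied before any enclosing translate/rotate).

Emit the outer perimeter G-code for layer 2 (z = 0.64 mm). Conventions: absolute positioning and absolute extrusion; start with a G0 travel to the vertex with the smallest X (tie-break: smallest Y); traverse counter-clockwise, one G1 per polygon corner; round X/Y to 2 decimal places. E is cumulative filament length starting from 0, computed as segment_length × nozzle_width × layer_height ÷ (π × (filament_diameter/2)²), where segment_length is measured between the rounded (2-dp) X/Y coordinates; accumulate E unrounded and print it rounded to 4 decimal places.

At z = 0.64 mm: the cone contributes a regular 16-gon of circumradius 6.480 (interpolated between r1=7 and r2=0.5 at t=0.080); the cube at (0, -2.5) is present — its section is the full 13.5×28.5 rectangle; Taking the first minus the rest: starting from the cone, the 13.5×28.5 cube at (0, -2.5) partially overlaps it — only the 47.72 mm² overlap (of its 384.75 mm²) is removed, clipping the outline — 1 connected region. The outline is a single polygon with 13 vertices. Extrusion per mm of travel: 0.25 × 0.32 / (π × 0.875²) = 0.033260. Accumulating E over each segment gives final E = 1.4215.

G0 X-6.48 Y0.00 Z0.64
G1 X-5.99 Y-2.48 E0.0841
G1 X-4.58 Y-4.58 E0.1682
G1 X-2.48 Y-5.99 E0.2523
G1 X0.00 Y-6.48 E0.3364
G1 X2.48 Y-5.99 E0.4205
G1 X4.58 Y-4.58 E0.5046
G1 X5.97 Y-2.50 E0.5878
G1 X0.00 Y-2.50 E0.7864
G1 X0.00 Y6.48 E1.0851
G1 X-2.48 Y5.99 E1.1692
G1 X-4.58 Y4.58 E1.2533
G1 X-5.99 Y2.48 E1.3374
G1 X-6.48 Y0.00 E1.4215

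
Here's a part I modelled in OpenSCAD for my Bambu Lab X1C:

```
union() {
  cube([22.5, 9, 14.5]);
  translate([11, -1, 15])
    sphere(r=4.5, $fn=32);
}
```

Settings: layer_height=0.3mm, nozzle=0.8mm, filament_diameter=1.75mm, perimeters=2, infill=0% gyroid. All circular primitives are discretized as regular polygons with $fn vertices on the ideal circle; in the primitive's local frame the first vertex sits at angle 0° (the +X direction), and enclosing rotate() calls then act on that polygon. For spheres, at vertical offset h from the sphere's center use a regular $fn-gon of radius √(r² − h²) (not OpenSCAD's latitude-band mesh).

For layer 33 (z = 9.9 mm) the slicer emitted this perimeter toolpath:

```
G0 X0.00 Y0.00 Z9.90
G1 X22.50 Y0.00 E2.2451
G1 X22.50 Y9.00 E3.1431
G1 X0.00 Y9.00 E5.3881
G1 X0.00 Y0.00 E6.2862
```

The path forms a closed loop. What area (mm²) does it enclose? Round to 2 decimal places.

Apply the shoelace formula to the sequence of (X, Y) vertices; enclosed area = 202.50 mm².

202.50 mm²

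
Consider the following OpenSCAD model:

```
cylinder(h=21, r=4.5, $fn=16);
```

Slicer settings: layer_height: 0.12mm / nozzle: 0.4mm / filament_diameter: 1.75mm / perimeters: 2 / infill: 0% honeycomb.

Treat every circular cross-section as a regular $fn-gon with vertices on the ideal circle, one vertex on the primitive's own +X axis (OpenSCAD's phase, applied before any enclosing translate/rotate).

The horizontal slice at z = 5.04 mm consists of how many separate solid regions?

1

At z = 5.04 mm: the r=4.5 cylinder contributes a regular 16-gon of circumradius 4.5. The result has 1 disconnected region.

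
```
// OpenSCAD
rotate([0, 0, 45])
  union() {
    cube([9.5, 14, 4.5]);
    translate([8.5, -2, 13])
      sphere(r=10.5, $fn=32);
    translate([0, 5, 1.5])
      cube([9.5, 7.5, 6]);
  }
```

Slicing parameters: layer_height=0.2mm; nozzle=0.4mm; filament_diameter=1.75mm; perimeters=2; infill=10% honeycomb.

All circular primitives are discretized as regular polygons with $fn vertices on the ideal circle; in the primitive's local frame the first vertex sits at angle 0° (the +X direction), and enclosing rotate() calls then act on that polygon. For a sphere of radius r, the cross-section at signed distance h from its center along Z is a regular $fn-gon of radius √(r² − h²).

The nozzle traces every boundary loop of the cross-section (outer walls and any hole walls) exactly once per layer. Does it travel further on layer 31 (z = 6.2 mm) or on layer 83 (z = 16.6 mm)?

layer 31 (z = 6.2 mm)

Layer 31 (z = 6.2): the cube is not intersected at this z (z outside [0, 4.5]); the sphere at (8.5, -2): section is a regular 32-gon, circumradius = √(r²−h²) = √(10.5²−6.8²) = 8.001 (perimeter = 2·32·8.001·sin(180°/32) = 50.19 mm); the cube at (0, 5) is present — its section is the full 9.5×7.5 rectangle (perimeter 34.00 mm); Merging all regions: the regions partially overlap (shared area 3.47 mm²), so the edge portions inside another operand are dropped and the merged outline is re-measured after clipping — boundary = 73.52 mm; (whole slice rotated 45° about Z — lengths, areas and connectivity unchanged). So its perimeter = 73.52 mm. Layer 83 (z = 16.6): the cube is absent (z outside [0, 4.5]); the r=10.5 sphere at (8.5, -2) slices to a regular 32-gon of circumradius 9.864 (√(r²−h²) with h=3.6 from center) (perimeter = 2·32·9.864·sin(180°/32) = 61.88 mm); the cube at (0, 5) is absent (z outside [1.5, 7.5]); Taking the union: only the r=10.5 sphere at (8.5, -2) is present, so the union is just that shape — boundary = 61.88 mm; (whole slice rotated 45° about Z — lengths, areas and connectivity unchanged). So its perimeter = 61.88 mm. Layer 31 is larger (73.52 vs 61.88 mm).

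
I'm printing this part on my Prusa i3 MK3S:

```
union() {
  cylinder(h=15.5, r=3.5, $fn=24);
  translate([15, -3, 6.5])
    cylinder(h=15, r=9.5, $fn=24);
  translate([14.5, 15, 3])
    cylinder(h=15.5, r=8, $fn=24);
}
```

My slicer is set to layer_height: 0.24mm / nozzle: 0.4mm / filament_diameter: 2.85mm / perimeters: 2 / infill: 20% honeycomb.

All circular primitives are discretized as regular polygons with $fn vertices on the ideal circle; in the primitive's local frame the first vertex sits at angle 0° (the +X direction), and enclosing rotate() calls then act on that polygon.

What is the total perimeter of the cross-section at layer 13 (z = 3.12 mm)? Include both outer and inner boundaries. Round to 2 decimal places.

72.05 mm

At z = 3.12 mm: the cylinder: section is a regular 24-gon, circumradius r=3.5 (perimeter = 2·24·3.500·sin(180°/24) = 21.93 mm); the cylinder at (15, -3) does not reach this height (z outside [6.5, 21.5]); the r=8 cylinder at (14.5, 15) gives a regular 24-gon of circumradius 8 (constant along its height) (perimeter = 2·24·8.000·sin(180°/24) = 50.12 mm); Merging all regions: the 2 present regions are separate (no shared area or edge), so areas and boundary lengths simply add and each stays a separate island — boundary = 72.05 mm. Overall, the cross-section has 2 separate islands. Total boundary length (outer) = 72.05 mm.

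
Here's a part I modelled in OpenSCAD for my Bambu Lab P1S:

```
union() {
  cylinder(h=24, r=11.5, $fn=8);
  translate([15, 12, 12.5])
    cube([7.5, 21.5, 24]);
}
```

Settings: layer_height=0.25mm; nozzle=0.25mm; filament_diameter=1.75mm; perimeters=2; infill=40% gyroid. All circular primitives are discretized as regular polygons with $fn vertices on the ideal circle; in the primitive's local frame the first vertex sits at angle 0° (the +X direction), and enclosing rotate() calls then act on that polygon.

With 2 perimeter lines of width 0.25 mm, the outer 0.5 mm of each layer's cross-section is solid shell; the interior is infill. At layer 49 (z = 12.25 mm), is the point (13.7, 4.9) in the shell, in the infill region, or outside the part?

outside

At z = 12.25 mm: the r=11.5 cylinder gives a regular 8-gon of circumradius 11.5 (constant along its height); the cube at (15, 12) is not intersected at this z (z outside [12.5, 36.5]); Merging all regions: only the r=11.5 cylinder is present, so the union is just that shape — 1 connected region. Overall, the cross-section is a single solid region. The nearest boundary edge runs (11.50, 0.00)→(8.13, 8.13); distance from the point to it = 3.91 mm. The point is not inside any of the regions above, so it lies outside the cross-section (3.91 mm from the nearest boundary).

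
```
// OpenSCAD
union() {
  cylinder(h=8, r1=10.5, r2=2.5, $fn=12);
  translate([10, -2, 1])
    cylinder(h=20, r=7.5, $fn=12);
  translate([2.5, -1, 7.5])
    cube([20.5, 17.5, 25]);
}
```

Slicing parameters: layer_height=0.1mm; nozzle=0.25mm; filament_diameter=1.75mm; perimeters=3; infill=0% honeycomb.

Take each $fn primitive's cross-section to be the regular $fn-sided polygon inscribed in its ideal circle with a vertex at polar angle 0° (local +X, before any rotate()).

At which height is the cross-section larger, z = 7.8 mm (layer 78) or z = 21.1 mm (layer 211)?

layer 78 (z = 7.8 mm)

Layer 78 (z = 7.8): the cone contributes a regular 12-gon of circumradius 2.700 (interpolated between r1=10.5 and r2=2.5 at t=0.975) (area = (12/2)·2.700²·sin(360°/12) = 21.87 mm²); the r=7.5 cylinder at (10, -2) gives a regular 12-gon of circumradius 7.5 (constant along its height) (area = (12/2)·7.500²·sin(360°/12) = 168.75 mm²); the cube at (2.5, -1) (footprint 20.5×17.5) is included at this height (area 358.75 mm²); Merging all regions: the regions partially overlap — summed areas 549.37 mm² minus the doubly-counted overlap 69.79 mm² gives 479.58 mm² — area = 479.58 mm². So its area = 479.58 mm². Layer 211 (z = 21.1): the cone is absent (z outside [0, 8]); the cylinder at (10, -2) does not reach this height (z outside [1, 21]); the cube at (2.5, -1) (footprint 20.5×17.5) is included at this height (area 358.75 mm²); Combining (union): only the 20.5×17.5 cube at (2.5, -1) is present, so the union is just that shape — area = 358.75 mm². So its area = 358.75 mm². Layer 78 is larger (479.58 vs 358.75 mm²).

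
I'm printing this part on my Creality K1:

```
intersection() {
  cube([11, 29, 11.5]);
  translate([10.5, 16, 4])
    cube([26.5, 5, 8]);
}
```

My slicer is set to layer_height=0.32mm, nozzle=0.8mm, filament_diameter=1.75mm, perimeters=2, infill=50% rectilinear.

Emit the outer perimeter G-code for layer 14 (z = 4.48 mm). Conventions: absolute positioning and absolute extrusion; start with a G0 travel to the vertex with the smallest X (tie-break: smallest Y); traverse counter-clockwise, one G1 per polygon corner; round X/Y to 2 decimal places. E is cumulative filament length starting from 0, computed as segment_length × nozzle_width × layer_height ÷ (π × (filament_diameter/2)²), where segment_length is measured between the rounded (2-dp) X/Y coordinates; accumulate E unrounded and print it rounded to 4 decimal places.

G0 X10.50 Y16.00 Z4.48
G1 X11.00 Y16.00 E0.0532
G1 X11.00 Y21.00 E0.5854
G1 X10.50 Y21.00 E0.6386
G1 X10.50 Y16.00 E1.1708

At z = 4.48 mm: the cube is present — its section is the full 11×29 rectangle; the cube at (10.5, 16) is present — its section is the full 26.5×5 rectangle; After intersecting: the 26.5×5 cube at (10.5, 16) partially overlaps the 11×29 cube; clipping to the common part keeps 2.50 mm² — 1 connected region. The outline is a single polygon with 4 vertices. Extrusion per mm of travel: 0.8 × 0.32 / (π × 0.875²) = 0.106432. Accumulating E over each segment gives final E = 1.1708.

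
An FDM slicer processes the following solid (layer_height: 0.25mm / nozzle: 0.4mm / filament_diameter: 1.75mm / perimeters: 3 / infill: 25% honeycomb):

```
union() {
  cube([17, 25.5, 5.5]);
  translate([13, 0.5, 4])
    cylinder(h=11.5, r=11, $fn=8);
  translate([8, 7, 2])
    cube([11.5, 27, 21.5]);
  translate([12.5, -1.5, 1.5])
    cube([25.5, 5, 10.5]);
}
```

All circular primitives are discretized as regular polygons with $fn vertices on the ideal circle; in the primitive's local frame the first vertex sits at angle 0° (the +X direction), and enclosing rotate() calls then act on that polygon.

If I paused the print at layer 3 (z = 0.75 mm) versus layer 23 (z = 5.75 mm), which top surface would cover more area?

Layer 3 (z = 0.75): the cube (footprint 17×25.5) is included at this height (area 433.50 mm²); the cylinder at (13, 0.5) is absent (z outside [4, 15.5]); the cube at (8, 7) is not intersected at this z (z outside [2, 23.5]); the cube at (12.5, -1.5) is not intersected at this z (z outside [1.5, 12]); Taking the union: only the 17×25.5 cube is present, so the union is just that shape — area = 433.50 mm². So its area = 433.50 mm². Layer 23 (z = 5.75): the cube is absent (z outside [0, 5.5]); the cylinder at (13, 0.5): section is a regular 8-gon, circumradius r=11 (area = (8/2)·11.000²·sin(360°/8) = 342.24 mm²); the 11.5×27 cube at (8, 7) contributes its full rectangle (area 310.50 mm²); the 25.5×5 cube at (12.5, -1.5) contributes its full rectangle (area 127.50 mm²); Merging all regions: the regions partially overlap — summed areas 780.24 mm² minus the doubly-counted overlap 92.63 mm² gives 687.61 mm² — area = 687.61 mm². So its area = 687.61 mm². Layer 23 is larger (687.61 vs 433.50 mm²).

layer 23 (z = 5.75 mm)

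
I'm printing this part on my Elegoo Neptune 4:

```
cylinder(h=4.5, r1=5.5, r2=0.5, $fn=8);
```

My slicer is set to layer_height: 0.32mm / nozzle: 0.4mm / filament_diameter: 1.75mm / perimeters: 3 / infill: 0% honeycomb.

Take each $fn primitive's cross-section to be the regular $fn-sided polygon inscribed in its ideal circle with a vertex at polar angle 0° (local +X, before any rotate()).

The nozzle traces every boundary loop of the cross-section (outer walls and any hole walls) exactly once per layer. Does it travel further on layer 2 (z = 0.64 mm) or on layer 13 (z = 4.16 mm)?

Layer 2 (z = 0.64): the cone contributes a regular 8-gon of circumradius 4.789 (interpolated between r1=5.5 and r2=0.5 at t=0.142) (perimeter = 2·8·4.789·sin(180°/8) = 29.32 mm). So its perimeter = 29.32 mm. Layer 13 (z = 4.16): the cone contributes a regular 8-gon of circumradius 0.878 (interpolated between r1=5.5 and r2=0.5 at t=0.924) (perimeter = 2·8·0.878·sin(180°/8) = 5.37 mm). So its perimeter = 5.37 mm. Layer 2 is larger (29.32 vs 5.37 mm).

layer 2 (z = 0.64 mm)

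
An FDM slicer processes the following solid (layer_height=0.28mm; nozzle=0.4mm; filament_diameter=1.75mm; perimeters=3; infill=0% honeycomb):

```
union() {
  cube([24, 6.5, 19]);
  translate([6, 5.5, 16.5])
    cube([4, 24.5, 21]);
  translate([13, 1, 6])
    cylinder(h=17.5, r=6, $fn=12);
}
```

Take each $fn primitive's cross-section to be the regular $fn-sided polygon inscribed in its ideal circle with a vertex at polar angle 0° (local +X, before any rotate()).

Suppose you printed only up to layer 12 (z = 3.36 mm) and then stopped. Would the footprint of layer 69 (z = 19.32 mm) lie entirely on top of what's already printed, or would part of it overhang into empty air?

part overhangs

Compare the two slices. At z = 3.36: the cube is present — its section is the full 24×6.5 rectangle (area 156.00 mm²); the cube at (6, 5.5) does not reach this height (z outside [16.5, 37.5]); the cylinder at (13, 1) is not intersected at this z (z outside [6, 23.5]); Taking the union: only the 24×6.5 cube is present, so the union is just that shape — area = 156.00 mm². At z = 19.32: the cube does not reach this height (z outside [0, 19]); the cube at (6, 5.5) is present — its section is the full 4×24.5 rectangle (area 98.00 mm²); the r=6 cylinder at (13, 1) contributes a regular 12-gon of circumradius 6 (area = (12/2)·6.000²·sin(360°/12) = 108.00 mm²); Merging all regions: the regions partially overlap — summed areas 206.00 mm² minus the doubly-counted overlap 0.24 mm² gives 205.76 mm² — area = 205.76 mm². Checking containment: at z = 19.32 the cross-section extends beyond the z = 3.36 cross-section by about 137.20 mm².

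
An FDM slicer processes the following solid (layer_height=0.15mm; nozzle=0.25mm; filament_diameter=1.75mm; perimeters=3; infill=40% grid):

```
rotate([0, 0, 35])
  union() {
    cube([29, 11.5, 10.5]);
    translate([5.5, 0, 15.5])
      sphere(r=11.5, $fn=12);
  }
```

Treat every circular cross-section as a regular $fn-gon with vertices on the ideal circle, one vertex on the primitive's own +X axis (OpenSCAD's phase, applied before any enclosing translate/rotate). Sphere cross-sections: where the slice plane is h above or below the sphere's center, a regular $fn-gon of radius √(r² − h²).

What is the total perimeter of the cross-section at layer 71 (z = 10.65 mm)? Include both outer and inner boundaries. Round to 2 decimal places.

64.77 mm

At z = 10.65 mm: the cube does not reach this height (z outside [0, 10.5]); the r=11.5 sphere at (5.5, 0) slices to a regular 12-gon of circumradius 10.427 (√(r²−h²) with h=4.85 from center) (perimeter = 2·12·10.427·sin(180°/12) = 64.77 mm); Taking the union: only the r=11.5 sphere at (5.5, 0) is present, so the union is just that shape — boundary = 64.77 mm; (rotated 35° about Z; rotation is an isometry so areas/perimeters/island counts are preserved). Overall, the cross-section is a single solid region. Total boundary length (outer) = 64.77 mm.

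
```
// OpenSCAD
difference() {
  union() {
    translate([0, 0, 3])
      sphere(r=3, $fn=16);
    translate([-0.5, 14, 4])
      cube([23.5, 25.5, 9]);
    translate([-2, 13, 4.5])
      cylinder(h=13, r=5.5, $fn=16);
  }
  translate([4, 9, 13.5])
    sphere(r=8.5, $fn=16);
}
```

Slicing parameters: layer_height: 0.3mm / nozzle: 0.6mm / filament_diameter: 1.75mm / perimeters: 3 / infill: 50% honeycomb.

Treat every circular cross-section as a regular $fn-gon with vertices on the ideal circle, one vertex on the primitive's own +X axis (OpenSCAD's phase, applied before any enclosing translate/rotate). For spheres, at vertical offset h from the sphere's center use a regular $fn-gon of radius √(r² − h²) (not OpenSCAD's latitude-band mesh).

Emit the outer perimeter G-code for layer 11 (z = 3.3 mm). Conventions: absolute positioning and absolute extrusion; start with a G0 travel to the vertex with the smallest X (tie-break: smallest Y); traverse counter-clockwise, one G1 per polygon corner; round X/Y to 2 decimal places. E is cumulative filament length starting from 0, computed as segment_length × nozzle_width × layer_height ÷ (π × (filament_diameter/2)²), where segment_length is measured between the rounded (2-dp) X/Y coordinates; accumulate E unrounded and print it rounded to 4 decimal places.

At z = 3.3 mm: the r=3 sphere slices to a regular 16-gon of circumradius 2.985 (√(r²−h²) with h=0.3 from center); the cube at (-0.5, 14) does not reach this height (z outside [4, 13]); the cylinder at (-2, 13) is not intersected at this z (z outside [4.5, 17.5]); Merging all regions: only the r=3 sphere is present, so the union is just that shape — 1 connected region; the sphere at (4, 9) is absent (|z−center|=10.200 > r=8.5); After the difference (first − rest): none of the subtracted shapes is present at this height, so the result so far is unchanged — 1 connected region. The outline is a single polygon with 16 vertices. Extrusion per mm of travel: 0.6 × 0.3 / (π × 0.875²) = 0.074835. Accumulating E over each segment gives final E = 1.3941.

G0 X-2.98 Y0.00 Z3.30
G1 X-2.76 Y-1.14 E0.0869
G1 X-2.11 Y-2.11 E0.1743
G1 X-1.14 Y-2.76 E0.2616
G1 X0.00 Y-2.98 E0.3485
G1 X1.14 Y-2.76 E0.4354
G1 X2.11 Y-2.11 E0.5228
G1 X2.76 Y-1.14 E0.6102
G1 X2.98 Y0.00 E0.6971
G1 X2.76 Y1.14 E0.7840
G1 X2.11 Y2.11 E0.8713
G1 X1.14 Y2.76 E0.9587
G1 X0.00 Y2.98 E1.0456
G1 X-1.14 Y2.76 E1.1325
G1 X-2.11 Y2.11 E1.2199
G1 X-2.76 Y1.14 E1.3073
G1 X-2.98 Y0.00 E1.3941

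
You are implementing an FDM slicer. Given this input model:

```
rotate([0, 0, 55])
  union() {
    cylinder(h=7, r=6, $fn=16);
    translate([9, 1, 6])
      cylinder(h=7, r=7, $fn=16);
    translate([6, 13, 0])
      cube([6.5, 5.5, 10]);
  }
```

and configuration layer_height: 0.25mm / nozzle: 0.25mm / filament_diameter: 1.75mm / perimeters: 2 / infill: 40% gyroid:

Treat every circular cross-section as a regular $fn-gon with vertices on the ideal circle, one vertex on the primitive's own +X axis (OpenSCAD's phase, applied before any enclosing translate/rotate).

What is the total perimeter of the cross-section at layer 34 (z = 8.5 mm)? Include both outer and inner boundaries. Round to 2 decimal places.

67.70 mm

At z = 8.5 mm: the cylinder does not reach this height (z outside [0, 7]); the r=7 cylinder at (9, 1) contributes a regular 16-gon of circumradius 7 (perimeter = 2·16·7.000·sin(180°/16) = 43.70 mm); the 6.5×5.5 cube at (6, 13) contributes its full rectangle (perimeter 24.00 mm); Taking the union: the 2 present regions are separate (no shared area or edge), so areas and boundary lengths simply add and each stays a separate island — boundary = 67.70 mm; (rotated 55° about Z; rotation is an isometry so areas/perimeters/island counts are preserved). Overall, the cross-section has 2 separate islands. Total boundary length (outer) = 67.70 mm.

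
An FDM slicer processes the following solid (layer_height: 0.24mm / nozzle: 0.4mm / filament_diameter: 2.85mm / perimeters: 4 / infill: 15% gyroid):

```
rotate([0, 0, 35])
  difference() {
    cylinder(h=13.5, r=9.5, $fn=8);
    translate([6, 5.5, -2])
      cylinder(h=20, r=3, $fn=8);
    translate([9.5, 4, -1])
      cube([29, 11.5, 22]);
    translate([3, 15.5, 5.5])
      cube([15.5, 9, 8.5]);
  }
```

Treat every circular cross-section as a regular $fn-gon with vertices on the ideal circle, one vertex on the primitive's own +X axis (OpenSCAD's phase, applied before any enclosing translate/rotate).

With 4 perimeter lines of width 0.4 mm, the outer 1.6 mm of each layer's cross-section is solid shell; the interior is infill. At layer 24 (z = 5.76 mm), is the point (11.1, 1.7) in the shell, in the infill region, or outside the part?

outside

At z = 5.76 mm: the r=9.5 cylinder gives a regular 8-gon of circumradius 9.5 (constant along its height); the r=3 cylinder at (6, 5.5) gives a regular 8-gon of circumradius 3 (constant along its height); the cube at (9.5, 4) is present — its section is the full 29×11.5 rectangle; the cube at (3, 15.5) (footprint 15.5×9) is included at this height; Subtracting the remaining from the first: starting from the r=9.5 cylinder, the r=3 cylinder at (6, 5.5) partially overlaps it — only the 17.14 mm² overlap (of its 25.46 mm²) is removed, clipping the outline; the 29×11.5 cube at (9.5, 4) misses the remaining region (no effect); the 15.5×9 cube at (3, 15.5) misses the remaining region (no effect) — 1 connected region; (whole slice rotated 35° about Z — lengths, areas and connectivity unchanged). Overall, the cross-section is a single solid region. Undo the 35° rotation: the query point maps to (10.068, -4.974) in the un-rotated model frame. The nearest boundary edge runs (9.50, 0.00)→(6.72, -6.72); distance from the point to it = 2.43 mm. The point is not inside any of the regions above, so it lies outside the cross-section (2.43 mm from the nearest boundary).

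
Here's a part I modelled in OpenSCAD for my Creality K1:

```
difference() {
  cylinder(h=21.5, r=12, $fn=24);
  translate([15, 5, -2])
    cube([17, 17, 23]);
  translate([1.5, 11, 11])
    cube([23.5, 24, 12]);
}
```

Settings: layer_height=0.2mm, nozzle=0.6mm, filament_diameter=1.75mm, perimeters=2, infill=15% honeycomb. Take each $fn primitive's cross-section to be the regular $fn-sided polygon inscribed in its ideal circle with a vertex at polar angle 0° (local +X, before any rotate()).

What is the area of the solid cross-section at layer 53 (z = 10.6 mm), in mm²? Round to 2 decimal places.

447.24 mm²

At z = 10.6 mm: the r=12 cylinder contributes a regular 24-gon of circumradius 12 (area = (24/2)·12.000²·sin(360°/24) = 447.24 mm²); the 17×17 cube at (15, 5) contributes its full rectangle (area 289.00 mm²); the cube at (1.5, 11) does not reach this height (z outside [11, 23]); After the difference (first − rest): starting from the r=12 cylinder (447.24 mm²), the 17×17 cube at (15, 5) misses the remaining region (no effect) — area = 447.24 mm². Overall, the cross-section is a single solid region. Net area = 447.24 mm².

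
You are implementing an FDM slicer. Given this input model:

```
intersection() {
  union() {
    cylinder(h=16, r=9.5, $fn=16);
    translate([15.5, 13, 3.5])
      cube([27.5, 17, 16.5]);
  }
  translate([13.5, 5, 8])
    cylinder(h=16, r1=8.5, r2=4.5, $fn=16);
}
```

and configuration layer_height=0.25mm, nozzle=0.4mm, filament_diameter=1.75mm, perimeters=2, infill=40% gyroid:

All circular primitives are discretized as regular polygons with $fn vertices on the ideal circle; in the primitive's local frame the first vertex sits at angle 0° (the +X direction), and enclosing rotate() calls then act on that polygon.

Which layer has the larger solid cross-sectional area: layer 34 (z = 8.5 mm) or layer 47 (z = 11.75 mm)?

Layer 34 (z = 8.5): the cylinder: section is a regular 16-gon, circumradius r=9.5 (area = (16/2)·9.500²·sin(360°/16) = 276.30 mm²); the cube at (15.5, 13) is present — its section is the full 27.5×17 rectangle (area 467.50 mm²); Merging all regions: the 2 present regions are separate (no shared area or edge), so areas and boundary lengths simply add and each stays a separate island — area = 743.80 mm²; the cone at (13.5, 5) (r1=8.5→r2=4.5) has section circumradius 8.375 here — a regular 16-gon (area = (16/2)·8.375²·sin(360°/16) = 214.73 mm²); Keeping only the common overlap: the cone at (13.5, 5) partially overlaps the result so far; clipping to the common part keeps 22.46 mm² — area = 22.46 mm². So its area = 22.46 mm². Layer 47 (z = 11.75): the r=9.5 cylinder contributes a regular 16-gon of circumradius 9.5 (area = (16/2)·9.500²·sin(360°/16) = 276.30 mm²); the cube at (15.5, 13) (footprint 27.5×17) is included at this height (area 467.50 mm²); Combining (union): the 2 present regions are separate (no shared area or edge), so areas and boundary lengths simply add and each stays a separate island — area = 743.80 mm²; the cone at (13.5, 5) contributes a regular 16-gon of circumradius 7.562 (interpolated between r1=8.5 and r2=4.5 at t=0.234) (area = (16/2)·7.562²·sin(360°/16) = 175.09 mm²); Keeping only the common overlap: the cone at (13.5, 5) partially overlaps that combined region; clipping to the common part keeps 14.43 mm² — area = 14.43 mm². So its area = 14.43 mm². Layer 34 is larger (22.46 vs 14.43 mm²).

layer 34 (z = 8.5 mm)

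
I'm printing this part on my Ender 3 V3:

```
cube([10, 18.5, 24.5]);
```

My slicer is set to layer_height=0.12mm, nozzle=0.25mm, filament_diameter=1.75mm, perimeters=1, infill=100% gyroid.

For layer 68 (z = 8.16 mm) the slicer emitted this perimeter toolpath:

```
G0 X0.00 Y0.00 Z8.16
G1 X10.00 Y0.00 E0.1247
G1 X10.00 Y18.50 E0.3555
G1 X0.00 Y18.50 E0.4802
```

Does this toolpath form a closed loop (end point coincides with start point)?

Start point (G0): (0.00, 0.00). End point (last G1): the path does not return to the start — open.

no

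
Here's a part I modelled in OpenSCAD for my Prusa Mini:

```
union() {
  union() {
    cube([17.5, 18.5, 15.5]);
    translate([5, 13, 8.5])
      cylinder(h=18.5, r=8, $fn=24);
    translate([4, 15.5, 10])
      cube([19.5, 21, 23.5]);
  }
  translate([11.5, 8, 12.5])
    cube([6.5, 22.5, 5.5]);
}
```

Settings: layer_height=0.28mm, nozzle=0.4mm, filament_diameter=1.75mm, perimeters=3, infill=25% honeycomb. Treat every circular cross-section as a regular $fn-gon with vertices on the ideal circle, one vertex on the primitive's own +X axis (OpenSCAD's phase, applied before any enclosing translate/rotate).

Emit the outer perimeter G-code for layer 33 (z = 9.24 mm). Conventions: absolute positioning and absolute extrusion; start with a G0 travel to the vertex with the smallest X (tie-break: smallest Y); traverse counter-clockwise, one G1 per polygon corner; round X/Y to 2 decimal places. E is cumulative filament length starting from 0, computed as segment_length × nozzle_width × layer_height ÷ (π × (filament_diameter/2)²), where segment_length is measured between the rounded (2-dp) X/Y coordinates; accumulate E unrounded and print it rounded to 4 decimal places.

G0 X-3.00 Y13.00 Z9.24
G1 X-2.73 Y10.93 E0.0972
G1 X-1.93 Y9.00 E0.1945
G1 X-0.66 Y7.34 E0.2918
G1 X0.00 Y6.84 E0.3304
G1 X0.00 Y0.00 E0.6489
G1 X17.50 Y0.00 E1.4637
G1 X17.50 Y18.50 E2.3252
G1 X10.78 Y18.50 E2.6381
G1 X10.66 Y18.66 E2.6474
G1 X9.00 Y19.93 E2.7447
G1 X7.07 Y20.73 E2.8420
G1 X5.00 Y21.00 E2.9392
G1 X2.93 Y20.73 E3.0364
G1 X1.00 Y19.93 E3.1337
G1 X-0.66 Y18.66 E3.2310
G1 X-1.93 Y17.00 E3.3283
G1 X-2.73 Y15.07 E3.4256
G1 X-3.00 Y13.00 E3.5228

At z = 9.24 mm: the cube is present — its section is the full 17.5×18.5 rectangle; the r=8 cylinder at (5, 13) contributes a regular 24-gon of circumradius 8; the cube at (4, 15.5) is not intersected at this z (z outside [10, 33.5]); Taking the union: the regions partially overlap (shared area 154.11 mm²), so overlapping operands fuse into one piece — 1 connected region; the cube at (11.5, 8) does not reach this height (z outside [12.5, 18]); Combining (union): only that combined region is present, so the union is just that shape — 1 connected region. The outline is a single polygon with 18 vertices. Extrusion per mm of travel: 0.4 × 0.28 / (π × 0.875²) = 0.046564. Accumulating E over each segment gives final E = 3.5228.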